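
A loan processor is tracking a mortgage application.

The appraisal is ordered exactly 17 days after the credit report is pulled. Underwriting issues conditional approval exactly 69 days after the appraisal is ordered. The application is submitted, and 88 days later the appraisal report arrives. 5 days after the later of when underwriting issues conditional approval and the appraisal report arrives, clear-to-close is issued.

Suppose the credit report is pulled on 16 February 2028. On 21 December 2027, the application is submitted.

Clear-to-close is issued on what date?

17 May 2028

The credit report is pulled: Feb 16, 2028.
The appraisal is ordered: Feb 16, 2028 + 17 days = Mar 4, 2028.
Underwriting issues conditional approval: Mar 4, 2028 + 69 days = May 12, 2028.
The application is submitted: Dec 21, 2027.
The appraisal report arrives: Dec 21, 2027 + 88 days = Mar 18, 2028.
Both prerequisites met — underwriting issues conditional approval (May 12, 2028), the appraisal report arrives (Mar 18, 2028); the later is May 12, 2028.
Clear-to-close is issued: May 12, 2028 + 5 days = May 17, 2028.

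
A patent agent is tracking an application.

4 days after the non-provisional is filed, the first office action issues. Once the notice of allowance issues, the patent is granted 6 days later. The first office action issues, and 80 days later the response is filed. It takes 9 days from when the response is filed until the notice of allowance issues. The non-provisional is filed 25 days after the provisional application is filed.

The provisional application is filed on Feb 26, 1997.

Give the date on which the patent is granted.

The provisional application is filed: Feb 26, 1997.
The non-provisional is filed: Feb 26, 1997 + 25 days = Mar 23, 1997.
The first office action issues: Mar 23, 1997 + 4 days = Mar 27, 1997.
The response is filed: Mar 27, 1997 + 80 days = Jun 15, 1997.
The notice of allowance issues: Jun 15, 1997 + 9 days = Jun 24, 1997.
The patent is granted: Jun 24, 1997 + 6 days = Jun 30, 1997.

Jun 30, 1997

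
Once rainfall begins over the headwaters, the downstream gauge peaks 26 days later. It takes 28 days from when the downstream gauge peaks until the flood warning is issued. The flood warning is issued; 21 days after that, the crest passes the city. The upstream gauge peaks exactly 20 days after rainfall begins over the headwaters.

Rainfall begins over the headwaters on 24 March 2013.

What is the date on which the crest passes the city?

7 June 2013

Rainfall begins over the headwaters: Mar 24, 2013.
The downstream gauge peaks: Mar 24, 2013 + 26 days = Apr 19, 2013.
The flood warning is issued: Apr 19, 2013 + 28 days = May 17, 2013.
The crest passes the city: May 17, 2013 + 21 days = Jun 7, 2013.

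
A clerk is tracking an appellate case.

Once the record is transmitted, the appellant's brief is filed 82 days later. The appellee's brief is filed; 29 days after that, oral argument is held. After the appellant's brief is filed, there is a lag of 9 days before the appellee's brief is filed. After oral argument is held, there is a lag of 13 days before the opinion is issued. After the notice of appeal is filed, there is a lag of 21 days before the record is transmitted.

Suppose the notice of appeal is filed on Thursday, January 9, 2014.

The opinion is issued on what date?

Thursday, June 12, 2014

The notice of appeal is filed: Jan 9, 2014.
The record is transmitted: Jan 9, 2014 + 21 days = Jan 30, 2014.
The appellant's brief is filed: Jan 30, 2014 + 82 days = Apr 22, 2014.
The appellee's brief is filed: Apr 22, 2014 + 9 days = May 1, 2014.
Oral argument is held: May 1, 2014 + 29 days = May 30, 2014.
The opinion is issued: May 30, 2014 + 13 days = Jun 12, 2014.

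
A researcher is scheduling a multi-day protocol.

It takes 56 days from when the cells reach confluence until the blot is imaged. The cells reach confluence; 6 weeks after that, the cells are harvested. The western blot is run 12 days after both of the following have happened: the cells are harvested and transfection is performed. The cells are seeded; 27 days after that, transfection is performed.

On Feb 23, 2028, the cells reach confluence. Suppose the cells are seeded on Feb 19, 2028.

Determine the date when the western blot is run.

The cells reach confluence: Feb 23, 2028.
The cells are harvested: Feb 23, 2028 + 6 weeks = Apr 5, 2028.
The cells are seeded: Feb 19, 2028.
Transfection is performed: Feb 19, 2028 + 27 days = Mar 17, 2028.
Both prerequisites met — the cells are harvested (Apr 5, 2028), transfection is performed (Mar 17, 2028); the later is Apr 5, 2028.
The western blot is run: Apr 5, 2028 + 12 days = Apr 17, 2028.

Apr 17, 2028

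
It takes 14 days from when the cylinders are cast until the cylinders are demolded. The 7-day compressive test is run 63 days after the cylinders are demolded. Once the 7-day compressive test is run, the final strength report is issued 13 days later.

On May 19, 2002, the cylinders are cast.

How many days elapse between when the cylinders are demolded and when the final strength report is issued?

76 days

Causal path: the cylinders are demolded → the 7-day compressive test is run → the final strength report is issued.
Total delay along the path: 63 + 13 = 76 days.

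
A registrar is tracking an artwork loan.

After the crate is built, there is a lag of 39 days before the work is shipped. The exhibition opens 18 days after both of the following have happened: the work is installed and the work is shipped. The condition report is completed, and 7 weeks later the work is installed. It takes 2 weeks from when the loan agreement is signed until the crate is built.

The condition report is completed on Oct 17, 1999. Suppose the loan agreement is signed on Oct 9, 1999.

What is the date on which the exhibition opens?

Dec 23, 1999

The condition report is completed: Oct 17, 1999.
The work is installed: Oct 17, 1999 + 7 weeks = Dec 5, 1999.
The loan agreement is signed: Oct 9, 1999.
The crate is built: Oct 9, 1999 + 2 weeks = Oct 23, 1999.
The work is shipped: Oct 23, 1999 + 39 days = Dec 1, 1999.
Both prerequisites met — the work is installed (Dec 5, 1999), the work is shipped (Dec 1, 1999); the later is Dec 5, 1999.
The exhibition opens: Dec 5, 1999 + 18 days = Dec 23, 1999.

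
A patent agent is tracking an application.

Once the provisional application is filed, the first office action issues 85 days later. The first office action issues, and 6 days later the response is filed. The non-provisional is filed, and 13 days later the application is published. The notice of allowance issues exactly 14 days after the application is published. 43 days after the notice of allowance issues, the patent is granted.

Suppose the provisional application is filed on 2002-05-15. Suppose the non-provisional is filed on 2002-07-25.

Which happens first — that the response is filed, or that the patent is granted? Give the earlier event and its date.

The provisional application is filed: May 15, 2002.
The first office action issues: May 15, 2002 + 85 days = Aug 8, 2002.
The response is filed: Aug 8, 2002 + 6 days = Aug 14, 2002.
The non-provisional is filed: Jul 25, 2002.
The application is published: Jul 25, 2002 + 13 days = Aug 7, 2002.
The notice of allowance issues: Aug 7, 2002 + 14 days = Aug 21, 2002.
The patent is granted: Aug 21, 2002 + 43 days = Oct 3, 2002.
Comparing: the response is filed on Aug 14, 2002 vs the patent is granted on Oct 3, 2002. Earlier: the response is filed.

The response is filed — 2002-08-14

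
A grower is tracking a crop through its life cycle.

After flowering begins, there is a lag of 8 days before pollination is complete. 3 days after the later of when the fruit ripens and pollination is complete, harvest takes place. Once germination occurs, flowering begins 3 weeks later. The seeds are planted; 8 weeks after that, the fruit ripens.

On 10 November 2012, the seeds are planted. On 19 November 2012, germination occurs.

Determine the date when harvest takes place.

8 January 2013

The seeds are planted: Nov 10, 2012.
The fruit ripens: Nov 10, 2012 + 8 weeks = Jan 5, 2013.
Germination occurs: Nov 19, 2012.
Flowering begins: Nov 19, 2012 + 3 weeks = Dec 10, 2012.
Pollination is complete: Dec 10, 2012 + 8 days = Dec 18, 2012.
Both prerequisites met — the fruit ripens (Jan 5, 2013), pollination is complete (Dec 18, 2012); the later is Jan 5, 2013.
Harvest takes place: Jan 5, 2013 + 3 days = Jan 8, 2013.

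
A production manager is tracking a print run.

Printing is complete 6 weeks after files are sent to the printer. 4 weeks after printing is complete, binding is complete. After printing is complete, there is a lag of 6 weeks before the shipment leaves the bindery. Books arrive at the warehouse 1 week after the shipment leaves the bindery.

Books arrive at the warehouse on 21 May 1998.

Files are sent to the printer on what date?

Books arrive at the warehouse: May 21, 1998.
The shipment leaves the bindery: May 21, 1998 − 1 week = May 14, 1998.
Printing is complete: May 14, 1998 − 6 weeks = Apr 2, 1998.
Files are sent to the printer: Apr 2, 1998 − 6 weeks = Feb 19, 1998.

19 February 1998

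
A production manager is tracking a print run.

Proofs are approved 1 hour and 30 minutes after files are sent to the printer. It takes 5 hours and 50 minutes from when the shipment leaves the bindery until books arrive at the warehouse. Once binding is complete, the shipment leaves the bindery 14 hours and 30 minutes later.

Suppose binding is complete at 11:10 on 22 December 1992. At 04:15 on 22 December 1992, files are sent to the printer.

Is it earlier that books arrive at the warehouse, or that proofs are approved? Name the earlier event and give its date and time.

Binding is complete: 11:10 Dec 22, 1992.
The shipment leaves the bindery: 11:10 Dec 22, 1992 + 14h30m = 01:40 Dec 23, 1992.
Books arrive at the warehouse: 01:40 Dec 23, 1992 + 5h50m = 07:30 Dec 23, 1992.
Files are sent to the printer: 04:15 Dec 22, 1992.
Proofs are approved: 04:15 Dec 22, 1992 + 1h30m = 05:45 Dec 22, 1992.
Comparing: books arrive at the warehouse at 07:30 Dec 23, 1992 vs proofs are approved at 05:45 Dec 22, 1992. Earlier: proofs are approved.

Proofs are approved — 05:45 on 22 December 1992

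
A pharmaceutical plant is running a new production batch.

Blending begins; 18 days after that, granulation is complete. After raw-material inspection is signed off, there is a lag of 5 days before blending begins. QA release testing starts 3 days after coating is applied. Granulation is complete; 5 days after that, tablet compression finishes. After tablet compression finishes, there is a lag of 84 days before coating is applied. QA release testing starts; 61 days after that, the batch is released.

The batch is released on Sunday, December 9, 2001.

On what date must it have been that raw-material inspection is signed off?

The batch is released: Dec 9, 2001.
QA release testing starts: Dec 9, 2001 − 61 days = Oct 9, 2001.
Coating is applied: Oct 9, 2001 − 3 days = Oct 6, 2001.
Tablet compression finishes: Oct 6, 2001 − 84 days = Jul 14, 2001.
Granulation is complete: Jul 14, 2001 − 5 days = Jul 9, 2001.
Blending begins: Jul 9, 2001 − 18 days = Jun 21, 2001.
Raw-material inspection is signed off: Jun 21, 2001 − 5 days = Jun 16, 2001.

Saturday, June 16, 2001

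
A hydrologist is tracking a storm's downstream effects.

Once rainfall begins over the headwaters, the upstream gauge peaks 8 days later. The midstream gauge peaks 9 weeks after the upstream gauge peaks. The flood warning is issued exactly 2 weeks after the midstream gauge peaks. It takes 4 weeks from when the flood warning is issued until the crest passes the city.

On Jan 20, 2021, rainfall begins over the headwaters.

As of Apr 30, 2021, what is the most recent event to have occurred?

The flood warning is issued

Rainfall begins over the headwaters: Jan 20, 2021.
The upstream gauge peaks: Jan 20, 2021 + 8 days = Jan 28, 2021.
The midstream gauge peaks: Jan 28, 2021 + 9 weeks = Apr 1, 2021.
The flood warning is issued: Apr 1, 2021 + 2 weeks = Apr 15, 2021.
The crest passes the city: Apr 15, 2021 + 4 weeks = May 13, 2021.
Apr 30, 2021 falls between when the flood warning is issued (Apr 15, 2021) and when the crest passes the city (May 13, 2021).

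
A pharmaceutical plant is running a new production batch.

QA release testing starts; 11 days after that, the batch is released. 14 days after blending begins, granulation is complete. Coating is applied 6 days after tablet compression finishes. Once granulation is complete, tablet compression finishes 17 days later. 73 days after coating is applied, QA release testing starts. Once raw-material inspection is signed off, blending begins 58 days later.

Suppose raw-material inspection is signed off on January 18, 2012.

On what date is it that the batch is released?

Raw-material inspection is signed off: Jan 18, 2012.
Blending begins: Jan 18, 2012 + 58 days = Mar 16, 2012.
Granulation is complete: Mar 16, 2012 + 14 days = Mar 30, 2012.
Tablet compression finishes: Mar 30, 2012 + 17 days = Apr 16, 2012.
Coating is applied: Apr 16, 2012 + 6 days = Apr 22, 2012.
QA release testing starts: Apr 22, 2012 + 73 days = Jul 4, 2012.
The batch is released: Jul 4, 2012 + 11 days = Jul 15, 2012.

July 15, 2012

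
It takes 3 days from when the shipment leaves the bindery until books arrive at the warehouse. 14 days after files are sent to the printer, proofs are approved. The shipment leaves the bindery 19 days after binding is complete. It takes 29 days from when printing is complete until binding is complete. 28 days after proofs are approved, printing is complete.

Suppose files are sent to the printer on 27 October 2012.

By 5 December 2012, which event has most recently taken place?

Proofs are approved

Files are sent to the printer: Oct 27, 2012.
Proofs are approved: Oct 27, 2012 + 14 days = Nov 10, 2012.
Printing is complete: Nov 10, 2012 + 28 days = Dec 8, 2012.
Binding is complete: Dec 8, 2012 + 29 days = Jan 6, 2013.
The shipment leaves the bindery: Jan 6, 2013 + 19 days = Jan 25, 2013.
Books arrive at the warehouse: Jan 25, 2013 + 3 days = Jan 28, 2013.
Dec 5, 2012 falls between when proofs are approved (Nov 10, 2012) and when printing is complete (Dec 8, 2012).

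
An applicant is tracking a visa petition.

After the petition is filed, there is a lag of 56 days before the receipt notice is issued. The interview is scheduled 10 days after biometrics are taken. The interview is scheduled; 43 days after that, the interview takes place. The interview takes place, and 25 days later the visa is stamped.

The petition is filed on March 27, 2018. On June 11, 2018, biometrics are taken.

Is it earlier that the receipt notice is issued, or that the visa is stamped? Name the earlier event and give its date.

The petition is filed: Mar 27, 2018.
The receipt notice is issued: Mar 27, 2018 + 56 days = May 22, 2018.
Biometrics are taken: Jun 11, 2018.
The interview is scheduled: Jun 11, 2018 + 10 days = Jun 21, 2018.
The interview takes place: Jun 21, 2018 + 43 days = Aug 3, 2018.
The visa is stamped: Aug 3, 2018 + 25 days = Aug 28, 2018.
Comparing: the receipt notice is issued on May 22, 2018 vs the visa is stamped on Aug 28, 2018. Earlier: the receipt notice is issued.

The receipt notice is issued — May 22, 2018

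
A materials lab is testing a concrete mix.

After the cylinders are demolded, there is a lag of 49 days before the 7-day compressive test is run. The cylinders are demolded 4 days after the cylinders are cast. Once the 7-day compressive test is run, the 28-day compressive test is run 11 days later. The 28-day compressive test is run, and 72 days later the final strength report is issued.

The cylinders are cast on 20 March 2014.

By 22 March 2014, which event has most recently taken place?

The cylinders are cast: Mar 20, 2014.
The cylinders are demolded: Mar 20, 2014 + 4 days = Mar 24, 2014.
The 7-day compressive test is run: Mar 24, 2014 + 49 days = May 12, 2014.
The 28-day compressive test is run: May 12, 2014 + 11 days = May 23, 2014.
The final strength report is issued: May 23, 2014 + 72 days = Aug 3, 2014.
Mar 22, 2014 falls between when the cylinders are cast (Mar 20, 2014) and when the cylinders are demolded (Mar 24, 2014).

The cylinders are cast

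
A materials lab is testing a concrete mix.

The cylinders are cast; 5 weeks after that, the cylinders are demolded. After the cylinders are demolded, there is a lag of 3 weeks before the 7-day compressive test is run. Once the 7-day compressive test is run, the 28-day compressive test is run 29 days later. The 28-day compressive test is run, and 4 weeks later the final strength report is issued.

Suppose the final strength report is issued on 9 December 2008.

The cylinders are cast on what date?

18 August 2008

The final strength report is issued: Dec 9, 2008.
The 28-day compressive test is run: Dec 9, 2008 − 4 weeks = Nov 11, 2008.
The 7-day compressive test is run: Nov 11, 2008 − 29 days = Oct 13, 2008.
The cylinders are demolded: Oct 13, 2008 − 3 weeks = Sep 22, 2008.
The cylinders are cast: Sep 22, 2008 − 5 weeks = Aug 18, 2008.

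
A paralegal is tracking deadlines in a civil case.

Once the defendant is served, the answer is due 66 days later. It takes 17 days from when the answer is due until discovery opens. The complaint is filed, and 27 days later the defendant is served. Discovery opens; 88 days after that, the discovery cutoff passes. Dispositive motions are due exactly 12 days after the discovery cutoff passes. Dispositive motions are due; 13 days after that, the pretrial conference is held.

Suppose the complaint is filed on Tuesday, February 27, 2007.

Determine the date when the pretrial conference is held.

Monday, October 8, 2007

The complaint is filed: Feb 27, 2007.
The defendant is served: Feb 27, 2007 + 27 days = Mar 26, 2007.
The answer is due: Mar 26, 2007 + 66 days = May 31, 2007.
Discovery opens: May 31, 2007 + 17 days = Jun 17, 2007.
The discovery cutoff passes: Jun 17, 2007 + 88 days = Sep 13, 2007.
Dispositive motions are due: Sep 13, 2007 + 12 days = Sep 25, 2007.
The pretrial conference is held: Sep 25, 2007 + 13 days = Oct 8, 2007.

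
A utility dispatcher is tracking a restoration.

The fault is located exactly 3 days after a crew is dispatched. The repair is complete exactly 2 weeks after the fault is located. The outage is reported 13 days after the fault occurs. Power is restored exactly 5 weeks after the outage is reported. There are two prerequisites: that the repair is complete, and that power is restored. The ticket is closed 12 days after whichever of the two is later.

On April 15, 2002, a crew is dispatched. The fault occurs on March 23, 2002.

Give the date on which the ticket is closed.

A crew is dispatched: Apr 15, 2002.
The fault is located: Apr 15, 2002 + 3 days = Apr 18, 2002.
The repair is complete: Apr 18, 2002 + 2 weeks = May 2, 2002.
The fault occurs: Mar 23, 2002.
The outage is reported: Mar 23, 2002 + 13 days = Apr 5, 2002.
Power is restored: Apr 5, 2002 + 5 weeks = May 10, 2002.
Both prerequisites met — the repair is complete (May 2, 2002), power is restored (May 10, 2002); the later is May 10, 2002.
The ticket is closed: May 10, 2002 + 12 days = May 22, 2002.

May 22, 2002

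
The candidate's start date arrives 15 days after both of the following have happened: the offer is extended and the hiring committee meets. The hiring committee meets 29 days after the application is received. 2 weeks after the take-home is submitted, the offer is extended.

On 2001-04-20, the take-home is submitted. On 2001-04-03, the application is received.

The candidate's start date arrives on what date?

The take-home is submitted: Apr 20, 2001.
The offer is extended: Apr 20, 2001 + 2 weeks = May 4, 2001.
The application is received: Apr 3, 2001.
The hiring committee meets: Apr 3, 2001 + 29 days = May 2, 2001.
Both prerequisites met — the offer is extended (May 4, 2001), the hiring committee meets (May 2, 2001); the later is May 4, 2001.
The candidate's start date arrives: May 4, 2001 + 15 days = May 19, 2001.

2001-05-19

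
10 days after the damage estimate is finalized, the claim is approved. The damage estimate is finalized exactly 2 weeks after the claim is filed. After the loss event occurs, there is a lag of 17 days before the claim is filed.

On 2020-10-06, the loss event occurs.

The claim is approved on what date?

The loss event occurs: Oct 6, 2020.
The claim is filed: Oct 6, 2020 + 17 days = Oct 23, 2020.
The damage estimate is finalized: Oct 23, 2020 + 2 weeks = Nov 6, 2020.
The claim is approved: Nov 6, 2020 + 10 days = Nov 16, 2020.

2020-11-16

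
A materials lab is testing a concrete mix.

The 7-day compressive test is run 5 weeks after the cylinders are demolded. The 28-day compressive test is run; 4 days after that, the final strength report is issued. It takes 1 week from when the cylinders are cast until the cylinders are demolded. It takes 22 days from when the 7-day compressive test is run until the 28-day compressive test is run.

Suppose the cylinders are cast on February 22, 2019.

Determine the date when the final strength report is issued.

May 1, 2019

The cylinders are cast: Feb 22, 2019.
The cylinders are demolded: Feb 22, 2019 + 1 week = Mar 1, 2019.
The 7-day compressive test is run: Mar 1, 2019 + 5 weeks = Apr 5, 2019.
The 28-day compressive test is run: Apr 5, 2019 + 22 days = Apr 27, 2019.
The final strength report is issued: Apr 27, 2019 + 4 days = May 1, 2019.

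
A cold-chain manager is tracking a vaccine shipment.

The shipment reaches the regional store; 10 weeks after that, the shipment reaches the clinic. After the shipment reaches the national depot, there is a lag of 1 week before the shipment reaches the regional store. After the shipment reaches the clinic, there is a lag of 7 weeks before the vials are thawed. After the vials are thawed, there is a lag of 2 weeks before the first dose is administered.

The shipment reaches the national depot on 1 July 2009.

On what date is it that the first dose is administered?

The shipment reaches the national depot: Jul 1, 2009.
The shipment reaches the regional store: Jul 1, 2009 + 1 week = Jul 8, 2009.
The shipment reaches the clinic: Jul 8, 2009 + 10 weeks = Sep 16, 2009.
The vials are thawed: Sep 16, 2009 + 7 weeks = Nov 4, 2009.
The first dose is administered: Nov 4, 2009 + 2 weeks = Nov 18, 2009.

18 November 2009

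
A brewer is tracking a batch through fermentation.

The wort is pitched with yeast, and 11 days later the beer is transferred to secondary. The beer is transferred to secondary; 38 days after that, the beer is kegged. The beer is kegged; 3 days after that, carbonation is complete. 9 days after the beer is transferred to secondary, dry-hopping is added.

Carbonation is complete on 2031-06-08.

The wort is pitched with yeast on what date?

2031-04-17

Carbonation is complete: Jun 8, 2031.
The beer is kegged: Jun 8, 2031 − 3 days = Jun 5, 2031.
The beer is transferred to secondary: Jun 5, 2031 − 38 days = Apr 28, 2031.
The wort is pitched with yeast: Apr 28, 2031 − 11 days = Apr 17, 2031.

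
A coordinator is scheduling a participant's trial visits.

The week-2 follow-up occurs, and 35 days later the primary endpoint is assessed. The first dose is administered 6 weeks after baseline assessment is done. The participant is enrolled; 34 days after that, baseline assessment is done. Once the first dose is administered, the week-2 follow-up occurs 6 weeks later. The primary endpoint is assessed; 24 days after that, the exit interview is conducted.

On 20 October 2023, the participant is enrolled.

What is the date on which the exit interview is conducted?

14 April 2024

The participant is enrolled: Oct 20, 2023.
Baseline assessment is done: Oct 20, 2023 + 34 days = Nov 23, 2023.
The first dose is administered: Nov 23, 2023 + 6 weeks = Jan 4, 2024.
The week-2 follow-up occurs: Jan 4, 2024 + 6 weeks = Feb 15, 2024.
The primary endpoint is assessed: Feb 15, 2024 + 35 days = Mar 21, 2024.
The exit interview is conducted: Mar 21, 2024 + 24 days = Apr 14, 2024.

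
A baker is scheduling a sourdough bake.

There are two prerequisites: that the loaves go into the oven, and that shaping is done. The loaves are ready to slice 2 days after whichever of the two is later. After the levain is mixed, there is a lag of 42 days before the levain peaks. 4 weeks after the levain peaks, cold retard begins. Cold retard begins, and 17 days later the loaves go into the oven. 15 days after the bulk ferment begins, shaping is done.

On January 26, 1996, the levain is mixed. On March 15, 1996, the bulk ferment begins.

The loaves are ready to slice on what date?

April 24, 1996

The levain is mixed: Jan 26, 1996.
The levain peaks: Jan 26, 1996 + 42 days = Mar 8, 1996.
Cold retard begins: Mar 8, 1996 + 4 weeks = Apr 5, 1996.
The loaves go into the oven: Apr 5, 1996 + 17 days = Apr 22, 1996.
The bulk ferment begins: Mar 15, 1996.
Shaping is done: Mar 15, 1996 + 15 days = Mar 30, 1996.
Both prerequisites met — the loaves go into the oven (Apr 22, 1996), shaping is done (Mar 30, 1996); the later is Apr 22, 1996.
The loaves are ready to slice: Apr 22, 1996 + 2 days = Apr 24, 1996.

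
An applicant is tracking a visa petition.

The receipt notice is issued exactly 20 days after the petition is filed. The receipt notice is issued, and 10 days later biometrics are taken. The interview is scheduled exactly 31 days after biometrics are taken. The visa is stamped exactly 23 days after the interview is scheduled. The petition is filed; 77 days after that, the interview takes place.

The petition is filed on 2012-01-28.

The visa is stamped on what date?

The petition is filed: Jan 28, 2012.
The receipt notice is issued: Jan 28, 2012 + 20 days = Feb 17, 2012.
Biometrics are taken: Feb 17, 2012 + 10 days = Feb 27, 2012.
The interview is scheduled: Feb 27, 2012 + 31 days = Mar 29, 2012.
The visa is stamped: Mar 29, 2012 + 23 days = Apr 21, 2012.

2012-04-21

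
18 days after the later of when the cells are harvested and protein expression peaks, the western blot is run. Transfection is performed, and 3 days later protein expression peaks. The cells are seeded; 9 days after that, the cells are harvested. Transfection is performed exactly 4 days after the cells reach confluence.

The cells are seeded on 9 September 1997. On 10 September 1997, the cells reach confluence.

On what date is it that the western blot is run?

The cells are seeded: Sep 9, 1997.
The cells are harvested: Sep 9, 1997 + 9 days = Sep 18, 1997.
The cells reach confluence: Sep 10, 1997.
Transfection is performed: Sep 10, 1997 + 4 days = Sep 14, 1997.
Protein expression peaks: Sep 14, 1997 + 3 days = Sep 17, 1997.
Both prerequisites met — the cells are harvested (Sep 18, 1997), protein expression peaks (Sep 17, 1997); the later is Sep 18, 1997.
The western blot is run: Sep 18, 1997 + 18 days = Oct 6, 1997.

6 October 1997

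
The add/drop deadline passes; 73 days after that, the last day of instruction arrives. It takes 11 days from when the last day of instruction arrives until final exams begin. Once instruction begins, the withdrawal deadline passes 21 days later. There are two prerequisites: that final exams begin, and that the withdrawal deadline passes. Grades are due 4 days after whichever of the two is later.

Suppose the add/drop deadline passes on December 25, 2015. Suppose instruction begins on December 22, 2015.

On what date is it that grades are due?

The add/drop deadline passes: Dec 25, 2015.
The last day of instruction arrives: Dec 25, 2015 + 73 days = Mar 7, 2016.
Final exams begin: Mar 7, 2016 + 11 days = Mar 18, 2016.
Instruction begins: Dec 22, 2015.
The withdrawal deadline passes: Dec 22, 2015 + 21 days = Jan 12, 2016.
Both prerequisites met — final exams begin (Mar 18, 2016), the withdrawal deadline passes (Jan 12, 2016); the later is Mar 18, 2016.
Grades are due: Mar 18, 2016 + 4 days = Mar 22, 2016.

March 22, 2016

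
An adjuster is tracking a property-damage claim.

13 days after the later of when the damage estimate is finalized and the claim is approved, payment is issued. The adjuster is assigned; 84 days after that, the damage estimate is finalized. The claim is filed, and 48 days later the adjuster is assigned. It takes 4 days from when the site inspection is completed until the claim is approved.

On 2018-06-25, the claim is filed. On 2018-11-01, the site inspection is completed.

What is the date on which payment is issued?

2018-11-18

The claim is filed: Jun 25, 2018.
The adjuster is assigned: Jun 25, 2018 + 48 days = Aug 12, 2018.
The damage estimate is finalized: Aug 12, 2018 + 84 days = Nov 4, 2018.
The site inspection is completed: Nov 1, 2018.
The claim is approved: Nov 1, 2018 + 4 days = Nov 5, 2018.
Both prerequisites met — the damage estimate is finalized (Nov 4, 2018), the claim is approved (Nov 5, 2018); the later is Nov 5, 2018.
Payment is issued: Nov 5, 2018 + 13 days = Nov 18, 2018.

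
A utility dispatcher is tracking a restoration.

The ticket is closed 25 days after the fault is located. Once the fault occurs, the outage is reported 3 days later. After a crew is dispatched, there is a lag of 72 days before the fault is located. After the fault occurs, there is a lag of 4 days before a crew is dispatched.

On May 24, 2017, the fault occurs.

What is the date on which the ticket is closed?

September 2, 2017

The fault occurs: May 24, 2017.
A crew is dispatched: May 24, 2017 + 4 days = May 28, 2017.
The fault is located: May 28, 2017 + 72 days = Aug 8, 2017.
The ticket is closed: Aug 8, 2017 + 25 days = Sep 2, 2017.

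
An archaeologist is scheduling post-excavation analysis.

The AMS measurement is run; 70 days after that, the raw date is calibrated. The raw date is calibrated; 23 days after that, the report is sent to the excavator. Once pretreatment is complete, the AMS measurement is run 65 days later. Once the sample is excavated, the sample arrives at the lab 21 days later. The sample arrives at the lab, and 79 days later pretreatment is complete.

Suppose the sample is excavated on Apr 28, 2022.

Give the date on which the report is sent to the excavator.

Jan 11, 2023

The sample is excavated: Apr 28, 2022.
The sample arrives at the lab: Apr 28, 2022 + 21 days = May 19, 2022.
Pretreatment is complete: May 19, 2022 + 79 days = Aug 6, 2022.
The AMS measurement is run: Aug 6, 2022 + 65 days = Oct 10, 2022.
The raw date is calibrated: Oct 10, 2022 + 70 days = Dec 19, 2022.
The report is sent to the excavator: Dec 19, 2022 + 23 days = Jan 11, 2023.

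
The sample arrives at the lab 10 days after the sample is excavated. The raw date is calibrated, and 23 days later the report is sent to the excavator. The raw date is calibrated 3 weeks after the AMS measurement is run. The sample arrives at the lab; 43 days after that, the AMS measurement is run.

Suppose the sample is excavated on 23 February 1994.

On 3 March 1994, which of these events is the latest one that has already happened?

The sample is excavated

The sample is excavated: Feb 23, 1994.
The sample arrives at the lab: Feb 23, 1994 + 10 days = Mar 5, 1994.
The AMS measurement is run: Mar 5, 1994 + 43 days = Apr 17, 1994.
The raw date is calibrated: Apr 17, 1994 + 3 weeks = May 8, 1994.
The report is sent to the excavator: May 8, 1994 + 23 days = May 31, 1994.
Mar 3, 1994 falls between when the sample is excavated (Feb 23, 1994) and when the sample arrives at the lab (Mar 5, 1994).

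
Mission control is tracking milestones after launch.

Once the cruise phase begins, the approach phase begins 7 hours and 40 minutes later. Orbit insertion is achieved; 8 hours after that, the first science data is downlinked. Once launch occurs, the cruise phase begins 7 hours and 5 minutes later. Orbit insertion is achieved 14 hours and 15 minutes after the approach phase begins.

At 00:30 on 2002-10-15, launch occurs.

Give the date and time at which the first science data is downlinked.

13:30 on 2002-10-16

Launch occurs: 00:30 Oct 15, 2002.
The cruise phase begins: 00:30 Oct 15, 2002 + 7h05m = 07:35 Oct 15, 2002.
The approach phase begins: 07:35 Oct 15, 2002 + 7h40m = 15:15 Oct 15, 2002.
Orbit insertion is achieved: 15:15 Oct 15, 2002 + 14h15m = 05:30 Oct 16, 2002.
The first science data is downlinked: 05:30 Oct 16, 2002 + 8h = 13:30 Oct 16, 2002.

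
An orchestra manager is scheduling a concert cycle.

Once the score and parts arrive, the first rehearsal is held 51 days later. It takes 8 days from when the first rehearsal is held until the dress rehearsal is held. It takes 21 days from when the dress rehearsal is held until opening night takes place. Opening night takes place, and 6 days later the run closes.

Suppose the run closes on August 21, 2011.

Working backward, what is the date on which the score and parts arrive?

May 27, 2011

The run closes: Aug 21, 2011.
Opening night takes place: Aug 21, 2011 − 6 days = Aug 15, 2011.
The dress rehearsal is held: Aug 15, 2011 − 21 days = Jul 25, 2011.
The first rehearsal is held: Jul 25, 2011 − 8 days = Jul 17, 2011.
The score and parts arrive: Jul 17, 2011 − 51 days = May 27, 2011.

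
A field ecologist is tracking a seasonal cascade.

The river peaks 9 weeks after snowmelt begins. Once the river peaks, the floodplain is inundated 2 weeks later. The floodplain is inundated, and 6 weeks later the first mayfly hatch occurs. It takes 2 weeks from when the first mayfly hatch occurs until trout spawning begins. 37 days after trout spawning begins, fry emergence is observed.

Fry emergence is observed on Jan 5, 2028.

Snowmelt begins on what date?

Jul 19, 2027

Fry emergence is observed: Jan 5, 2028.
Trout spawning begins: Jan 5, 2028 − 37 days = Nov 29, 2027.
The first mayfly hatch occurs: Nov 29, 2027 − 2 weeks = Nov 15, 2027.
The floodplain is inundated: Nov 15, 2027 − 6 weeks = Oct 4, 2027.
The river peaks: Oct 4, 2027 − 2 weeks = Sep 20, 2027.
Snowmelt begins: Sep 20, 2027 − 9 weeks = Jul 19, 2027.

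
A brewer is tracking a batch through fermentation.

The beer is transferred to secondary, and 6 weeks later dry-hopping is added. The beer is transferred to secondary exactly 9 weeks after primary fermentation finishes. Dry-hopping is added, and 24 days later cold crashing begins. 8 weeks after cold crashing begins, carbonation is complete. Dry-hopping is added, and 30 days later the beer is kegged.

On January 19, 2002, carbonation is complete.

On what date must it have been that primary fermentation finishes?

July 18, 2001

Carbonation is complete: Jan 19, 2002.
Cold crashing begins: Jan 19, 2002 − 8 weeks = Nov 24, 2001.
Dry-hopping is added: Nov 24, 2001 − 24 days = Oct 31, 2001.
The beer is transferred to secondary: Oct 31, 2001 − 6 weeks = Sep 19, 2001.
Primary fermentation finishes: Sep 19, 2001 − 9 weeks = Jul 18, 2001.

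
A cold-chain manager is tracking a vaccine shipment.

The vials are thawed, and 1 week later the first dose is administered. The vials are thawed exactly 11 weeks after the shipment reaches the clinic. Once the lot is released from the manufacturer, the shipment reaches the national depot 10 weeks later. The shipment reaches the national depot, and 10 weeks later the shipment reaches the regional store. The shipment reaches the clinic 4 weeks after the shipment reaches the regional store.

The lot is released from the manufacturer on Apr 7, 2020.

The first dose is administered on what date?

The lot is released from the manufacturer: Apr 7, 2020.
The shipment reaches the national depot: Apr 7, 2020 + 10 weeks = Jun 16, 2020.
The shipment reaches the regional store: Jun 16, 2020 + 10 weeks = Aug 25, 2020.
The shipment reaches the clinic: Aug 25, 2020 + 4 weeks = Sep 22, 2020.
The vials are thawed: Sep 22, 2020 + 11 weeks = Dec 8, 2020.
The first dose is administered: Dec 8, 2020 + 1 week = Dec 15, 2020.

Dec 15, 2020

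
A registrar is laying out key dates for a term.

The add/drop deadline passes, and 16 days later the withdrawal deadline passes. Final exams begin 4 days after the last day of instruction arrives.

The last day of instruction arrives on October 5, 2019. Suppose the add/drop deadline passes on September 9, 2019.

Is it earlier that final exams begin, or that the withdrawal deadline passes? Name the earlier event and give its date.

The last day of instruction arrives: Oct 5, 2019.
Final exams begin: Oct 5, 2019 + 4 days = Oct 9, 2019.
The add/drop deadline passes: Sep 9, 2019.
The withdrawal deadline passes: Sep 9, 2019 + 16 days = Sep 25, 2019.
Comparing: final exams begin on Oct 9, 2019 vs the withdrawal deadline passes on Sep 25, 2019. Earlier: the withdrawal deadline passes.

The withdrawal deadline passes — September 25, 2019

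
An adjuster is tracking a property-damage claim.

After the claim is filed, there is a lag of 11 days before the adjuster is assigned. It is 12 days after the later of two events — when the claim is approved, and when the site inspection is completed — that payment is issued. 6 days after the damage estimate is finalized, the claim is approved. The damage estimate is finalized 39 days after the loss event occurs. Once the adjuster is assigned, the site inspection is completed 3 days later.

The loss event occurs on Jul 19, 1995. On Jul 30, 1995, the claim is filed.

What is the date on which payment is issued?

The loss event occurs: Jul 19, 1995.
The damage estimate is finalized: Jul 19, 1995 + 39 days = Aug 27, 1995.
The claim is approved: Aug 27, 1995 + 6 days = Sep 2, 1995.
The claim is filed: Jul 30, 1995.
The adjuster is assigned: Jul 30, 1995 + 11 days = Aug 10, 1995.
The site inspection is completed: Aug 10, 1995 + 3 days = Aug 13, 1995.
Both prerequisites met — the claim is approved (Sep 2, 1995), the site inspection is completed (Aug 13, 1995); the later is Sep 2, 1995.
Payment is issued: Sep 2, 1995 + 12 days = Sep 14, 1995.

Sep 14, 1995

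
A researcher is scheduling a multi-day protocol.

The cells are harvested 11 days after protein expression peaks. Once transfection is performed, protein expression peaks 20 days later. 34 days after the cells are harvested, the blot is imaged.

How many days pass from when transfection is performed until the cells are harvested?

31 days

Causal path: transfection is performed → protein expression peaks → the cells are harvested.
Total delay along the path: 20 + 11 = 31 days.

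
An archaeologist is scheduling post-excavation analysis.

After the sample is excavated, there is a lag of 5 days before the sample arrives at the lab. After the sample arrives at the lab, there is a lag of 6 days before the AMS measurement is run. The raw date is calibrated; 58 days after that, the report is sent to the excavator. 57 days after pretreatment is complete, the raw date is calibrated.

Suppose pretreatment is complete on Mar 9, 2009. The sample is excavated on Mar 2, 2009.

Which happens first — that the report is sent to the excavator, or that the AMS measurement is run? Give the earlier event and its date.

The AMS measurement is run — Mar 13, 2009

Pretreatment is complete: Mar 9, 2009.
The raw date is calibrated: Mar 9, 2009 + 57 days = May 5, 2009.
The report is sent to the excavator: May 5, 2009 + 58 days = Jul 2, 2009.
The sample is excavated: Mar 2, 2009.
The sample arrives at the lab: Mar 2, 2009 + 5 days = Mar 7, 2009.
The AMS measurement is run: Mar 7, 2009 + 6 days = Mar 13, 2009.
Comparing: the report is sent to the excavator on Jul 2, 2009 vs the AMS measurement is run on Mar 13, 2009. Earlier: the AMS measurement is run.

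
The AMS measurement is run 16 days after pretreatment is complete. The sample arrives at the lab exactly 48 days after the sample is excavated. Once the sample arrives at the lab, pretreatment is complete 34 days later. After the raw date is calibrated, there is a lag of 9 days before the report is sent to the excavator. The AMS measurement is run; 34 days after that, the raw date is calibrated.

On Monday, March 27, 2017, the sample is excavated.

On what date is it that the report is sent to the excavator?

The sample is excavated: Mar 27, 2017.
The sample arrives at the lab: Mar 27, 2017 + 48 days = May 14, 2017.
Pretreatment is complete: May 14, 2017 + 34 days = Jun 17, 2017.
The AMS measurement is run: Jun 17, 2017 + 16 days = Jul 3, 2017.
The raw date is calibrated: Jul 3, 2017 + 34 days = Aug 6, 2017.
The report is sent to the excavator: Aug 6, 2017 + 9 days = Aug 15, 2017.

Tuesday, August 15, 2017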